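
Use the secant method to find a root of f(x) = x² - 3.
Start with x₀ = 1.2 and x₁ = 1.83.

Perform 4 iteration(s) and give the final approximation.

f(x) = x² - 3
x₀ = 1.2, x₁ = 1.83

Secant formula: x_{n+1} = x_n - f(x_n)(x_n - x_{n-1})/(f(x_n) - f(x_{n-1}))

Iteration 1:
  f(1.200000) = -1.560000
  f(1.830000) = 0.348900
  x_2 = 1.830000 - 0.348900×(1.830000 - 1.200000)/(0.348900 - (-1.560000))
       = 1.714851
Iteration 2:
  f(1.830000) = 0.348900
  f(1.714851) = -0.059284
  x_3 = 1.714851 - (-0.059284)×(1.714851 - 1.830000)/(-0.059284 - 0.348900)
       = 1.731576
Iteration 3:
  f(1.714851) = -0.059284
  f(1.731576) = -0.001646
  x_4 = 1.731576 - (-0.001646)×(1.731576 - 1.714851)/(-0.001646 - (-0.059284))
       = 1.732053
Iteration 4:
  f(1.731576) = -0.001646
  f(1.732053) = 0.000008
  x_5 = 1.732053 - 0.000008×(1.732053 - 1.731576)/(0.000008 - (-0.001646))
       = 1.732051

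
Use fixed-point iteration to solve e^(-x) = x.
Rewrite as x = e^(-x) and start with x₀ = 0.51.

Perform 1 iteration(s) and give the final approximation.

Equation: e^(-x) = x
Fixed-point form: x = e^(-x)
x₀ = 0.51

x_1 = g(0.510000) = 0.600496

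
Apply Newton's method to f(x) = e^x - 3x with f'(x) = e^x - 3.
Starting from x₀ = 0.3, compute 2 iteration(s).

f(x) = e^x - 3x
f'(x) = e^x - 3
x₀ = 0.3

Newton-Raphson formula: x_{n+1} = x_n - f(x_n)/f'(x_n)

Iteration 1:
  f(0.300000) = 0.449859
  f'(0.300000) = -1.650141
  x_1 = 0.300000 - 0.449859/(-1.650141) = 0.572618
Iteration 2:
  f(0.572618) = 0.055048
  f'(0.572618) = -1.227097
  x_2 = 0.572618 - 0.055048/(-1.227097) = 0.617479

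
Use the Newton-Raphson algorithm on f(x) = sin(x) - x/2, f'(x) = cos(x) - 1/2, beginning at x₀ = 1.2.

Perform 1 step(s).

f(x) = sin(x) - x/2
f'(x) = cos(x) - 1/2
x₀ = 1.2

Newton-Raphson formula: x_{n+1} = x_n - f(x_n)/f'(x_n)

Iteration 1:
  f(1.200000) = 0.332039
  f'(1.200000) = -0.137642
  x_1 = 1.200000 - 0.332039/(-0.137642) = 3.612334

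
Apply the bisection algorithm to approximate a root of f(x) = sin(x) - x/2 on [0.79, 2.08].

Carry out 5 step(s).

f(x) = sin(x) - x/2
Initial interval: [0.79, 2.08]

Iteration 1:
  c_1 = (0.790000 + 2.080000)/2 = 1.435000
  f(c_1) = f(1.435000) = 0.273294
  f(a) × f(c) ≥ 0, new interval: [1.435000, 2.080000]
Iteration 2:
  c_2 = (1.435000 + 2.080000)/2 = 1.757500
  f(c_2) = f(1.757500) = 0.103871
  f(a) × f(c) ≥ 0, new interval: [1.757500, 2.080000]
Iteration 3:
  c_3 = (1.757500 + 2.080000)/2 = 1.918750
  f(c_3) = f(1.918750) = -0.019303
  f(a) × f(c) < 0, new interval: [1.757500, 1.918750]
Iteration 4:
  c_4 = (1.757500 + 1.918750)/2 = 1.838125
  f(c_4) = f(1.838125) = 0.045417
  f(a) × f(c) ≥ 0, new interval: [1.838125, 1.918750]
Iteration 5:
  c_5 = (1.838125 + 1.918750)/2 = 1.878438
  f(c_5) = f(1.878438) = 0.013832
  f(a) × f(c) ≥ 0, new interval: [1.878438, 1.918750]

After 5 iteration(s), the approximation is c_5 = 1.878438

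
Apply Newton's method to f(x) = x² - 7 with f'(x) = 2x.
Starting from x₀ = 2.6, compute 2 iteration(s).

f(x) = x² - 7
f'(x) = 2x
x₀ = 2.6

Newton-Raphson formula: x_{n+1} = x_n - f(x_n)/f'(x_n)

Iteration 1:
  f(2.600000) = -0.240000
  f'(2.600000) = 5.200000
  x_1 = 2.600000 - (-0.240000)/5.200000 = 2.646154
Iteration 2:
  f(2.646154) = 0.002130
  f'(2.646154) = 5.292308
  x_2 = 2.646154 - 0.002130/5.292308 = 2.645751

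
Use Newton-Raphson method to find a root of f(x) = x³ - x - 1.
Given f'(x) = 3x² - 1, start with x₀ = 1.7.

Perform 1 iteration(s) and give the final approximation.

f(x) = x³ - x - 1
f'(x) = 3x² - 1
x₀ = 1.7

Newton-Raphson formula: x_{n+1} = x_n - f(x_n)/f'(x_n)

Iteration 1:
  f(1.700000) = 2.213000
  f'(1.700000) = 7.670000
  x_1 = 1.700000 - 2.213000/7.670000 = 1.411473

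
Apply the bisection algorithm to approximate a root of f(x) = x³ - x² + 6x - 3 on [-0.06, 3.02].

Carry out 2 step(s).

f(x) = x³ - x² + 6x - 3
Initial interval: [-0.06, 3.02]

Iteration 1:
  c_1 = (-0.060000 + 3.020000)/2 = 1.480000
  f(c_1) = f(1.480000) = 6.931392
  f(a) × f(c) < 0, new interval: [-0.060000, 1.480000]
Iteration 2:
  c_2 = (-0.060000 + 1.480000)/2 = 0.710000
  f(c_2) = f(0.710000) = 1.113811
  f(a) × f(c) < 0, new interval: [-0.060000, 0.710000]

After 2 iteration(s), the approximation is c_2 = 0.710000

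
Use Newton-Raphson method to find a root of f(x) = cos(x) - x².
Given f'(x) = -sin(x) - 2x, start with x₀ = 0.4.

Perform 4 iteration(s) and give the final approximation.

f(x) = cos(x) - x²
f'(x) = -sin(x) - 2x
x₀ = 0.4

Newton-Raphson formula: x_{n+1} = x_n - f(x_n)/f'(x_n)

Iteration 1:
  f(0.400000) = 0.761061
  f'(0.400000) = -1.189418
  x_1 = 0.400000 - 0.761061/(-1.189418) = 1.039860
Iteration 2:
  f(1.039860) = -0.574967
  f'(1.039860) = -2.942053
  x_2 = 1.039860 - (-0.574967)/(-2.942053) = 0.844429
Iteration 3:
  f(0.844429) = -0.048902
  f'(0.844429) = -2.436450
  x_3 = 0.844429 - (-0.048902)/(-2.436450) = 0.824358
Iteration 4:
  f(0.824358) = -0.000538
  f'(0.824358) = -2.382828
  x_4 = 0.824358 - (-0.000538)/(-2.382828) = 0.824132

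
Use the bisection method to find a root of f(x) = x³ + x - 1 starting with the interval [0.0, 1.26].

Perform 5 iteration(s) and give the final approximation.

f(x) = x³ + x - 1
Initial interval: [0.0, 1.26]

Iteration 1:
  c_1 = (0.000000 + 1.260000)/2 = 0.630000
  f(c_1) = f(0.630000) = -0.119953
  f(a) × f(c) ≥ 0, new interval: [0.630000, 1.260000]
Iteration 2:
  c_2 = (0.630000 + 1.260000)/2 = 0.945000
  f(c_2) = f(0.945000) = 0.788909
  f(a) × f(c) < 0, new interval: [0.630000, 0.945000]
Iteration 3:
  c_3 = (0.630000 + 0.945000)/2 = 0.787500
  f(c_3) = f(0.787500) = 0.275873
  f(a) × f(c) < 0, new interval: [0.630000, 0.787500]
Iteration 4:
  c_4 = (0.630000 + 0.787500)/2 = 0.708750
  f(c_4) = f(0.708750) = 0.064774
  f(a) × f(c) < 0, new interval: [0.630000, 0.708750]
Iteration 5:
  c_5 = (0.630000 + 0.708750)/2 = 0.669375
  f(c_5) = f(0.669375) = -0.030703
  f(a) × f(c) ≥ 0, new interval: [0.669375, 0.708750]

After 5 iteration(s), the approximation is c_5 = 0.669375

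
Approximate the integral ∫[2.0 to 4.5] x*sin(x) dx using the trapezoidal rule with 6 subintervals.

f(x) = x*sin(x)
a = 2.0, b = 4.5, n = 6
h = (b - a)/n = 0.416667

Trapezoidal rule: (h/2)[f(x₀) + 2f(x₁) + 2f(x₂) + ... + f(xₙ)]

x_0 = 2.0000, f(x_0) = 1.818595, coefficient = 1
x_1 = 2.4167, f(x_1) = 1.602443, coefficient = 2
x_2 = 2.8333, f(x_2) = 0.859635, coefficient = 2
x_3 = 3.2500, f(x_3) = -0.351634, coefficient = 2
x_4 = 3.6667, f(x_4) = -1.838016, coefficient = 2
x_5 = 4.0833, f(x_5) = -3.301716, coefficient = 2
x_6 = 4.5000, f(x_6) = -4.398886, coefficient = 1

I ≈ (0.416667/2) × -8.638867 = -1.799764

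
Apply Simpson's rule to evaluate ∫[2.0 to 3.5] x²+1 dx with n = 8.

f(x) = x²+1
a = 2.0, b = 3.5, n = 8
h = (b - a)/n = 0.187500

Simpson's rule: (h/3)[f(x₀) + 4f(x₁) + 2f(x₂) + ... + f(xₙ)]

x_0 = 2.0000, f(x_0) = 5.000000, coefficient = 1
x_1 = 2.1875, f(x_1) = 5.785156, coefficient = 4
x_2 = 2.3750, f(x_2) = 6.640625, coefficient = 2
x_3 = 2.5625, f(x_3) = 7.566406, coefficient = 4
x_4 = 2.7500, f(x_4) = 8.562500, coefficient = 2
x_5 = 2.9375, f(x_5) = 9.628906, coefficient = 4
x_6 = 3.1250, f(x_6) = 10.765625, coefficient = 2
x_7 = 3.3125, f(x_7) = 11.972656, coefficient = 4
x_8 = 3.5000, f(x_8) = 13.250000, coefficient = 1

I ≈ (0.187500/3) × 210.000000 = 13.125000
Exact value: 13.125000
Error: 0.000000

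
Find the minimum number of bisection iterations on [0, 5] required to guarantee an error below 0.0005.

We need (b-a)/2^n ≤ 0.0005
(5 - 0)/2^n ≤ 0.0005
5/2^n ≤ 0.0005
2^n ≥ 10000
n ≥ log₂(10000) = 13.29
n ≥ 14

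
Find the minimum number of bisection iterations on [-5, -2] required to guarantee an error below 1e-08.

We need (b-a)/2^n ≤ 1e-08
(-2 - (-5))/2^n ≤ 1e-08
3/2^n ≤ 1e-08
2^n ≥ 300000000
n ≥ log₂(300000000) = 28.16
n ≥ 29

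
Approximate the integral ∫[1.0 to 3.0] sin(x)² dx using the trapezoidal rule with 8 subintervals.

f(x) = sin(x)²
a = 1.0, b = 3.0, n = 8
h = (b - a)/n = 0.250000

Trapezoidal rule: (h/2)[f(x₀) + 2f(x₁) + 2f(x₂) + ... + f(xₙ)]

x_0 = 1.0000, f(x_0) = 0.708073, coefficient = 1
x_1 = 1.2500, f(x_1) = 0.900572, coefficient = 2
x_2 = 1.5000, f(x_2) = 0.994996, coefficient = 2
x_3 = 1.7500, f(x_3) = 0.968228, coefficient = 2
x_4 = 2.0000, f(x_4) = 0.826822, coefficient = 2
x_5 = 2.2500, f(x_5) = 0.605398, coefficient = 2
x_6 = 2.5000, f(x_6) = 0.358169, coefficient = 2
x_7 = 2.7500, f(x_7) = 0.145665, coefficient = 2
x_8 = 3.0000, f(x_8) = 0.019915, coefficient = 1

I ≈ (0.250000/2) × 10.327689 = 1.290961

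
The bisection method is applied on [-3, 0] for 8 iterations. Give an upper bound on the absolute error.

Bisection error bound: |error| ≤ (b-a)/2^n
|error| ≤ (0 - (-3))/2^8 = 3/2^8
|error| ≤ 0.0117187500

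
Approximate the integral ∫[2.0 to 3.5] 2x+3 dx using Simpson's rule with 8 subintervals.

f(x) = 2x+3
a = 2.0, b = 3.5, n = 8
h = (b - a)/n = 0.187500

Simpson's rule: (h/3)[f(x₀) + 4f(x₁) + 2f(x₂) + ... + f(xₙ)]

x_0 = 2.0000, f(x_0) = 7.000000, coefficient = 1
x_1 = 2.1875, f(x_1) = 7.375000, coefficient = 4
x_2 = 2.3750, f(x_2) = 7.750000, coefficient = 2
x_3 = 2.5625, f(x_3) = 8.125000, coefficient = 4
x_4 = 2.7500, f(x_4) = 8.500000, coefficient = 2
x_5 = 2.9375, f(x_5) = 8.875000, coefficient = 4
x_6 = 3.1250, f(x_6) = 9.250000, coefficient = 2
x_7 = 3.3125, f(x_7) = 9.625000, coefficient = 4
x_8 = 3.5000, f(x_8) = 10.000000, coefficient = 1

I ≈ (0.187500/3) × 204.000000 = 12.750000
Exact value: 12.750000
Error: 0.000000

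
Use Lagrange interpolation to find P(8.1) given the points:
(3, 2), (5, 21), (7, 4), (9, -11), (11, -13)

Lagrange interpolation formula:
P(x) = Σ yᵢ × Lᵢ(x)
where Lᵢ(x) = Π_{j≠i} (x - xⱼ)/(xᵢ - xⱼ)

L_0(8.1) = (8.1 - 5)/(3 - 5) × (8.1 - 7)/(3 - 7) × (8.1 - 9)/(3 - 9) × (8.1 - 11)/(3 - 11) = 0.023177
L_1(8.1) = (8.1 - 3)/(5 - 3) × (8.1 - 7)/(5 - 7) × (8.1 - 9)/(5 - 9) × (8.1 - 11)/(5 - 11) = -0.152522
L_2(8.1) = (8.1 - 3)/(7 - 3) × (8.1 - 5)/(7 - 5) × (8.1 - 9)/(7 - 9) × (8.1 - 11)/(7 - 11) = 0.644752
L_3(8.1) = (8.1 - 3)/(9 - 3) × (8.1 - 5)/(9 - 5) × (8.1 - 7)/(9 - 7) × (8.1 - 11)/(9 - 11) = 0.525353
L_4(8.1) = (8.1 - 3)/(11 - 3) × (8.1 - 5)/(11 - 5) × (8.1 - 7)/(11 - 7) × (8.1 - 9)/(11 - 9) = -0.040760

P(8.1) = 2×L_0(8.1) + 21×L_1(8.1) + 4×L_2(8.1) + (-11)×L_3(8.1) + (-13)×L_4(8.1)
P(8.1) = -5.826601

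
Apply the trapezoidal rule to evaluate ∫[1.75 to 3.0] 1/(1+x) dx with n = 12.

f(x) = 1/(1+x)
a = 1.75, b = 3.0, n = 12
h = (b - a)/n = 0.104167

Trapezoidal rule: (h/2)[f(x₀) + 2f(x₁) + 2f(x₂) + ... + f(xₙ)]

x_0 = 1.7500, f(x_0) = 0.363636, coefficient = 1
x_1 = 1.8542, f(x_1) = 0.350365, coefficient = 2
x_2 = 1.9583, f(x_2) = 0.338028, coefficient = 2
x_3 = 2.0625, f(x_3) = 0.326531, coefficient = 2
x_4 = 2.1667, f(x_4) = 0.315789, coefficient = 2
x_5 = 2.2708, f(x_5) = 0.305732, coefficient = 2
x_6 = 2.3750, f(x_6) = 0.296296, coefficient = 2
x_7 = 2.4792, f(x_7) = 0.287425, coefficient = 2
x_8 = 2.5833, f(x_8) = 0.279070, coefficient = 2
x_9 = 2.6875, f(x_9) = 0.271186, coefficient = 2
x_10 = 2.7917, f(x_10) = 0.263736, coefficient = 2
x_11 = 2.8958, f(x_11) = 0.256684, coefficient = 2
x_12 = 3.0000, f(x_12) = 0.250000, coefficient = 1

I ≈ (0.104167/2) × 7.195325 = 0.374756
Exact value: 0.374693
Error: 0.000063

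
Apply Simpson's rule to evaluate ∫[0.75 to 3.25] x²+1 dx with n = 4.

f(x) = x²+1
a = 0.75, b = 3.25, n = 4
h = (b - a)/n = 0.625000

Simpson's rule: (h/3)[f(x₀) + 4f(x₁) + 2f(x₂) + ... + f(xₙ)]

x_0 = 0.7500, f(x_0) = 1.562500, coefficient = 1
x_1 = 1.3750, f(x_1) = 2.890625, coefficient = 4
x_2 = 2.0000, f(x_2) = 5.000000, coefficient = 2
x_3 = 2.6250, f(x_3) = 7.890625, coefficient = 4
x_4 = 3.2500, f(x_4) = 11.562500, coefficient = 1

I ≈ (0.625000/3) × 66.250000 = 13.802083
Exact value: 13.802083
Error: 0.000000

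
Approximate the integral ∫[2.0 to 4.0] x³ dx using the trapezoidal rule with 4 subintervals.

f(x) = x³
a = 2.0, b = 4.0, n = 4
h = (b - a)/n = 0.500000

Trapezoidal rule: (h/2)[f(x₀) + 2f(x₁) + 2f(x₂) + ... + f(xₙ)]

x_0 = 2.0000, f(x_0) = 8.000000, coefficient = 1
x_1 = 2.5000, f(x_1) = 15.625000, coefficient = 2
x_2 = 3.0000, f(x_2) = 27.000000, coefficient = 2
x_3 = 3.5000, f(x_3) = 42.875000, coefficient = 2
x_4 = 4.0000, f(x_4) = 64.000000, coefficient = 1

I ≈ (0.500000/2) × 243.000000 = 60.750000
Exact value: 60.000000
Error: 0.750000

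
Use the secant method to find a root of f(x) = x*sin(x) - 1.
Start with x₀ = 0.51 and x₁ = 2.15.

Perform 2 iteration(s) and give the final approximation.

f(x) = x*sin(x) - 1
x₀ = 0.51, x₁ = 2.15

Secant formula: x_{n+1} = x_n - f(x_n)(x_n - x_{n-1})/(f(x_n) - f(x_{n-1}))

Iteration 1:
  f(0.510000) = -0.751030
  f(2.150000) = 0.799332
  x_2 = 2.150000 - 0.799332×(2.150000 - 0.510000)/(0.799332 - (-0.751030))
       = 1.304452
Iteration 2:
  f(2.150000) = 0.799332
  f(1.304452) = 0.258457
  x_3 = 1.304452 - 0.258457×(1.304452 - 2.150000)/(0.258457 - 0.799332)
       = 0.900408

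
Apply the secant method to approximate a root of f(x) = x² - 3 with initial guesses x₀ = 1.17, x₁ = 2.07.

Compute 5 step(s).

f(x) = x² - 3
x₀ = 1.17, x₁ = 2.07

Secant formula: x_{n+1} = x_n - f(x_n)(x_n - x_{n-1})/(f(x_n) - f(x_{n-1}))

Iteration 1:
  f(1.170000) = -1.631100
  f(2.070000) = 1.284900
  x_2 = 2.070000 - 1.284900×(2.070000 - 1.170000)/(1.284900 - (-1.631100))
       = 1.673426
Iteration 2:
  f(2.070000) = 1.284900
  f(1.673426) = -0.199646
  x_3 = 1.673426 - (-0.199646)×(1.673426 - 2.070000)/(-0.199646 - 1.284900)
       = 1.726758
Iteration 3:
  f(1.673426) = -0.199646
  f(1.726758) = -0.018306
  x_4 = 1.726758 - (-0.018306)×(1.726758 - 1.673426)/(-0.018306 - (-0.199646))
       = 1.732142
Iteration 4:
  f(1.726758) = -0.018306
  f(1.732142) = 0.000316
  x_5 = 1.732142 - 0.000316×(1.732142 - 1.726758)/(0.000316 - (-0.018306))
       = 1.732051
Iteration 5:
  f(1.732142) = 0.000316
  f(1.732051) = 0.000000
  x_6 = 1.732051 - 0.000000×(1.732051 - 1.732142)/(0.000000 - 0.000316)
       = 1.732051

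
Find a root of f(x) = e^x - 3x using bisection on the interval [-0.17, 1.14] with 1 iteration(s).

f(x) = e^x - 3x
Initial interval: [-0.17, 1.14]

Iteration 1:
  c_1 = (-0.170000 + 1.140000)/2 = 0.485000
  f(c_1) = f(0.485000) = 0.169175
  f(a) × f(c) ≥ 0, new interval: [0.485000, 1.140000]

After 1 iteration(s), the approximation is c_1 = 0.485000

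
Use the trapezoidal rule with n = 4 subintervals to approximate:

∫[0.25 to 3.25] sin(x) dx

f(x) = sin(x)
a = 0.25, b = 3.25, n = 4
h = (b - a)/n = 0.750000

Trapezoidal rule: (h/2)[f(x₀) + 2f(x₁) + 2f(x₂) + ... + f(xₙ)]

x_0 = 0.2500, f(x_0) = 0.247404, coefficient = 1
x_1 = 1.0000, f(x_1) = 0.841471, coefficient = 2
x_2 = 1.7500, f(x_2) = 0.983986, coefficient = 2
x_3 = 2.5000, f(x_3) = 0.598472, coefficient = 2
x_4 = 3.2500, f(x_4) = -0.108195, coefficient = 1

I ≈ (0.750000/2) × 4.987067 = 1.870150
Exact value: 1.963042
Error: 0.092892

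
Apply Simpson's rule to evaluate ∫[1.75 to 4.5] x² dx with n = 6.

f(x) = x²
a = 1.75, b = 4.5, n = 6
h = (b - a)/n = 0.458333

Simpson's rule: (h/3)[f(x₀) + 4f(x₁) + 2f(x₂) + ... + f(xₙ)]

x_0 = 1.7500, f(x_0) = 3.062500, coefficient = 1
x_1 = 2.2083, f(x_1) = 4.876736, coefficient = 4
x_2 = 2.6667, f(x_2) = 7.111111, coefficient = 2
x_3 = 3.1250, f(x_3) = 9.765625, coefficient = 4
x_4 = 3.5833, f(x_4) = 12.840278, coefficient = 2
x_5 = 4.0417, f(x_5) = 16.335069, coefficient = 4
x_6 = 4.5000, f(x_6) = 20.250000, coefficient = 1

I ≈ (0.458333/3) × 187.125000 = 28.588542
Exact value: 28.588542
Error: 0.000000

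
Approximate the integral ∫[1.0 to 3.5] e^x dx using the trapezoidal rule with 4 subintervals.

f(x) = e^x
a = 1.0, b = 3.5, n = 4
h = (b - a)/n = 0.625000

Trapezoidal rule: (h/2)[f(x₀) + 2f(x₁) + 2f(x₂) + ... + f(xₙ)]

x_0 = 1.0000, f(x_0) = 2.718282, coefficient = 1
x_1 = 1.6250, f(x_1) = 5.078419, coefficient = 2
x_2 = 2.2500, f(x_2) = 9.487736, coefficient = 2
x_3 = 2.8750, f(x_3) = 17.725424, coefficient = 2
x_4 = 3.5000, f(x_4) = 33.115452, coefficient = 1

I ≈ (0.625000/2) × 100.416892 = 31.380279
Exact value: 30.397170
Error: 0.983109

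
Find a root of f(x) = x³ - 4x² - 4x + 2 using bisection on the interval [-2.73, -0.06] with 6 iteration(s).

f(x) = x³ - 4x² - 4x + 2
Initial interval: [-2.73, -0.06]

Iteration 1:
  c_1 = (-2.730000 + (-0.060000))/2 = -1.395000
  f(c_1) = f(-1.395000) = -2.918805
  f(a) × f(c) ≥ 0, new interval: [-1.395000, -0.060000]
Iteration 2:
  c_2 = (-1.395000 + (-0.060000))/2 = -0.727500
  f(c_2) = f(-0.727500) = 2.407941
  f(a) × f(c) < 0, new interval: [-1.395000, -0.727500]
Iteration 3:
  c_3 = (-1.395000 + (-0.727500))/2 = -1.061250
  f(c_3) = f(-1.061250) = 0.544759
  f(a) × f(c) < 0, new interval: [-1.395000, -1.061250]
Iteration 4:
  c_4 = (-1.395000 + (-1.061250))/2 = -1.228125
  f(c_4) = f(-1.228125) = -0.973034
  f(a) × f(c) ≥ 0, new interval: [-1.228125, -1.061250]
Iteration 5:
  c_5 = (-1.228125 + (-1.061250))/2 = -1.144687
  f(c_5) = f(-1.144687) = -0.162383
  f(a) × f(c) ≥ 0, new interval: [-1.144687, -1.061250]
Iteration 6:
  c_6 = (-1.144687 + (-1.061250))/2 = -1.102969
  f(c_6) = f(-1.102969) = 0.203909
  f(a) × f(c) < 0, new interval: [-1.144687, -1.102969]

After 6 iteration(s), the approximation is c_6 = -1.102969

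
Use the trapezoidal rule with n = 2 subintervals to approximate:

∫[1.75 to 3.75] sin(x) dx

f(x) = sin(x)
a = 1.75, b = 3.75, n = 2
h = (b - a)/n = 1.000000

Trapezoidal rule: (h/2)[f(x₀) + 2f(x₁) + 2f(x₂) + ... + f(xₙ)]

x_0 = 1.7500, f(x_0) = 0.983986, coefficient = 1
x_1 = 2.7500, f(x_1) = 0.381661, coefficient = 2
x_2 = 3.7500, f(x_2) = -0.571561, coefficient = 1

I ≈ (1.000000/2) × 1.175747 = 0.587873
Exact value: 0.642313
Error: 0.054440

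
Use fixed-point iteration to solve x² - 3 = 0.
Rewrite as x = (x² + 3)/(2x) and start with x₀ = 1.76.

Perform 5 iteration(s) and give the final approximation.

Equation: x² - 3 = 0
Fixed-point form: x = (x² + 3)/(2x)
x₀ = 1.76

x_1 = g(1.760000) = 1.732273
x_2 = g(1.732273) = 1.732051
x_3 = g(1.732051) = 1.732051
x_4 = g(1.732051) = 1.732051
x_5 = g(1.732051) = 1.732051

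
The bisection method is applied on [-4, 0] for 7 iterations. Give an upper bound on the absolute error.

Bisection error bound: |error| ≤ (b-a)/2^n
|error| ≤ (0 - (-4))/2^7 = 4/2^7
|error| ≤ 0.0312500000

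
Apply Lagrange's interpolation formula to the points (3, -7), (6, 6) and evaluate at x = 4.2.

Lagrange interpolation formula:
P(x) = Σ yᵢ × Lᵢ(x)
where Lᵢ(x) = Π_{j≠i} (x - xⱼ)/(xᵢ - xⱼ)

L_0(4.2) = (4.2 - 6)/(3 - 6) = 0.600000
L_1(4.2) = (4.2 - 3)/(6 - 3) = 0.400000

P(4.2) = (-7)×L_0(4.2) + 6×L_1(4.2)
P(4.2) = -1.800000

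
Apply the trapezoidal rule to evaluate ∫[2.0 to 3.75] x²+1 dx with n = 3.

f(x) = x²+1
a = 2.0, b = 3.75, n = 3
h = (b - a)/n = 0.583333

Trapezoidal rule: (h/2)[f(x₀) + 2f(x₁) + 2f(x₂) + ... + f(xₙ)]

x_0 = 2.0000, f(x_0) = 5.000000, coefficient = 1
x_1 = 2.5833, f(x_1) = 7.673611, coefficient = 2
x_2 = 3.1667, f(x_2) = 11.027778, coefficient = 2
x_3 = 3.7500, f(x_3) = 15.062500, coefficient = 1

I ≈ (0.583333/2) × 57.465278 = 16.760706
Exact value: 16.661458
Error: 0.099248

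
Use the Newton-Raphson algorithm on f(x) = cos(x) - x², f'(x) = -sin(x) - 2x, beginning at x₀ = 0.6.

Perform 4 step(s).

f(x) = cos(x) - x²
f'(x) = -sin(x) - 2x
x₀ = 0.6

Newton-Raphson formula: x_{n+1} = x_n - f(x_n)/f'(x_n)

Iteration 1:
  f(0.600000) = 0.465336
  f'(0.600000) = -1.764642
  x_1 = 0.600000 - 0.465336/(-1.764642) = 0.863700
Iteration 2:
  f(0.863700) = -0.096348
  f'(0.863700) = -2.487650
  x_2 = 0.863700 - (-0.096348)/(-2.487650) = 0.824969
Iteration 3:
  f(0.824969) = -0.001995
  f'(0.824969) = -2.384465
  x_3 = 0.824969 - (-0.001995)/(-2.384465) = 0.824133
Iteration 4:
  f(0.824133) = -0.000001
  f'(0.824133) = -2.382224
  x_4 = 0.824133 - (-0.000001)/(-2.382224) = 0.824132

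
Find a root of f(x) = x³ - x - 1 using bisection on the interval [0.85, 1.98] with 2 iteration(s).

f(x) = x³ - x - 1
Initial interval: [0.85, 1.98]

Iteration 1:
  c_1 = (0.850000 + 1.980000)/2 = 1.415000
  f(c_1) = f(1.415000) = 0.418148
  f(a) × f(c) < 0, new interval: [0.850000, 1.415000]
Iteration 2:
  c_2 = (0.850000 + 1.415000)/2 = 1.132500
  f(c_2) = f(1.132500) = -0.680005
  f(a) × f(c) ≥ 0, new interval: [1.132500, 1.415000]

After 2 iteration(s), the approximation is c_2 = 1.132500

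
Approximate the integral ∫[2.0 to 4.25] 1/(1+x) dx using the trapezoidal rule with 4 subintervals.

f(x) = 1/(1+x)
a = 2.0, b = 4.25, n = 4
h = (b - a)/n = 0.562500

Trapezoidal rule: (h/2)[f(x₀) + 2f(x₁) + 2f(x₂) + ... + f(xₙ)]

x_0 = 2.0000, f(x_0) = 0.333333, coefficient = 1
x_1 = 2.5625, f(x_1) = 0.280702, coefficient = 2
x_2 = 3.1250, f(x_2) = 0.242424, coefficient = 2
x_3 = 3.6875, f(x_3) = 0.213333, coefficient = 2
x_4 = 4.2500, f(x_4) = 0.190476, coefficient = 1

I ≈ (0.562500/2) × 1.996728 = 0.561580
Exact value: 0.559616
Error: 0.001964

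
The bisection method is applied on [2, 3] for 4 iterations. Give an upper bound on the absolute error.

Bisection error bound: |error| ≤ (b-a)/2^n
|error| ≤ (3 - 2)/2^4 = 1/2^4
|error| ≤ 0.0625000000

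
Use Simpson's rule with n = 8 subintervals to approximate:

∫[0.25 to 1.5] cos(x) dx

f(x) = cos(x)
a = 0.25, b = 1.5, n = 8
h = (b - a)/n = 0.156250

Simpson's rule: (h/3)[f(x₀) + 4f(x₁) + 2f(x₂) + ... + f(xₙ)]

x_0 = 0.2500, f(x_0) = 0.968912, coefficient = 1
x_1 = 0.4062, f(x_1) = 0.918609, coefficient = 4
x_2 = 0.5625, f(x_2) = 0.845924, coefficient = 2
x_3 = 0.7188, f(x_3) = 0.752629, coefficient = 4
x_4 = 0.8750, f(x_4) = 0.640997, coefficient = 2
x_5 = 1.0312, f(x_5) = 0.513747, coefficient = 4
x_6 = 1.1875, f(x_6) = 0.373980, coefficient = 2
x_7 = 1.3438, f(x_7) = 0.225101, coefficient = 4
x_8 = 1.5000, f(x_8) = 0.070737, coefficient = 1

I ≈ (0.156250/3) × 14.401796 = 0.750094
Exact value: 0.750091
Error: 0.000002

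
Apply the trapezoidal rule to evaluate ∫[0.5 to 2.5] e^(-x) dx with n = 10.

f(x) = e^(-x)
a = 0.5, b = 2.5, n = 10
h = (b - a)/n = 0.200000

Trapezoidal rule: (h/2)[f(x₀) + 2f(x₁) + 2f(x₂) + ... + f(xₙ)]

x_0 = 0.5000, f(x_0) = 0.606531, coefficient = 1
x_1 = 0.7000, f(x_1) = 0.496585, coefficient = 2
x_2 = 0.9000, f(x_2) = 0.406570, coefficient = 2
x_3 = 1.1000, f(x_3) = 0.332871, coefficient = 2
x_4 = 1.3000, f(x_4) = 0.272532, coefficient = 2
x_5 = 1.5000, f(x_5) = 0.223130, coefficient = 2
x_6 = 1.7000, f(x_6) = 0.182684, coefficient = 2
x_7 = 1.9000, f(x_7) = 0.149569, coefficient = 2
x_8 = 2.1000, f(x_8) = 0.122456, coefficient = 2
x_9 = 2.3000, f(x_9) = 0.100259, coefficient = 2
x_10 = 2.5000, f(x_10) = 0.082085, coefficient = 1

I ≈ (0.200000/2) × 5.261926 = 0.526193
Exact value: 0.524446
Error: 0.001747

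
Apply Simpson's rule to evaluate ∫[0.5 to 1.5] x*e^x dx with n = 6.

f(x) = x*e^x
a = 0.5, b = 1.5, n = 6
h = (b - a)/n = 0.166667

Simpson's rule: (h/3)[f(x₀) + 4f(x₁) + 2f(x₂) + ... + f(xₙ)]

x_0 = 0.5000, f(x_0) = 0.824361, coefficient = 1
x_1 = 0.6667, f(x_1) = 1.298489, coefficient = 4
x_2 = 0.8333, f(x_2) = 1.917480, coefficient = 2
x_3 = 1.0000, f(x_3) = 2.718282, coefficient = 4
x_4 = 1.1667, f(x_4) = 3.746482, coefficient = 2
x_5 = 1.3333, f(x_5) = 5.058224, coefficient = 4
x_6 = 1.5000, f(x_6) = 6.722534, coefficient = 1

I ≈ (0.166667/3) × 55.174799 = 3.065267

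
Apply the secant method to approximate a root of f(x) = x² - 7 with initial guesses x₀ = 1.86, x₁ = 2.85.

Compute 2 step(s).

f(x) = x² - 7
x₀ = 1.86, x₁ = 2.85

Secant formula: x_{n+1} = x_n - f(x_n)(x_n - x_{n-1})/(f(x_n) - f(x_{n-1}))

Iteration 1:
  f(1.860000) = -3.540400
  f(2.850000) = 1.122500
  x_2 = 2.850000 - 1.122500×(2.850000 - 1.860000)/(1.122500 - (-3.540400))
       = 2.611677
Iteration 2:
  f(2.850000) = 1.122500
  f(2.611677) = -0.179142
  x_3 = 2.611677 - (-0.179142)×(2.611677 - 2.850000)/(-0.179142 - 1.122500)
       = 2.644477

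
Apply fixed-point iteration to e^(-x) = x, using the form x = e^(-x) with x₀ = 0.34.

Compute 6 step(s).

Equation: e^(-x) = x
Fixed-point form: x = e^(-x)
x₀ = 0.34

x_1 = g(0.340000) = 0.711770
x_2 = g(0.711770) = 0.490775
x_3 = g(0.490775) = 0.612152
x_4 = g(0.612152) = 0.542183
x_5 = g(0.542183) = 0.581478
x_6 = g(0.581478) = 0.559072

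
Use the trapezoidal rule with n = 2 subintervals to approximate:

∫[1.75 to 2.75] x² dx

f(x) = x²
a = 1.75, b = 2.75, n = 2
h = (b - a)/n = 0.500000

Trapezoidal rule: (h/2)[f(x₀) + 2f(x₁) + 2f(x₂) + ... + f(xₙ)]

x_0 = 1.7500, f(x_0) = 3.062500, coefficient = 1
x_1 = 2.2500, f(x_1) = 5.062500, coefficient = 2
x_2 = 2.7500, f(x_2) = 7.562500, coefficient = 1

I ≈ (0.500000/2) × 20.750000 = 5.187500
Exact value: 5.145833
Error: 0.041667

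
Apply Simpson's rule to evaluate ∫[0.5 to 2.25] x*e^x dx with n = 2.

f(x) = x*e^x
a = 0.5, b = 2.25, n = 2
h = (b - a)/n = 0.875000

Simpson's rule: (h/3)[f(x₀) + 4f(x₁) + 2f(x₂) + ... + f(xₙ)]

x_0 = 0.5000, f(x_0) = 0.824361, coefficient = 1
x_1 = 1.3750, f(x_1) = 5.438230, coefficient = 4
x_2 = 2.2500, f(x_2) = 21.347406, coefficient = 1

I ≈ (0.875000/3) × 43.924688 = 12.811367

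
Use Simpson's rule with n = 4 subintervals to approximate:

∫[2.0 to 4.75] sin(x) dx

f(x) = sin(x)
a = 2.0, b = 4.75, n = 4
h = (b - a)/n = 0.687500

Simpson's rule: (h/3)[f(x₀) + 4f(x₁) + 2f(x₂) + ... + f(xₙ)]

x_0 = 2.0000, f(x_0) = 0.909297, coefficient = 1
x_1 = 2.6875, f(x_1) = 0.438647, coefficient = 4
x_2 = 3.3750, f(x_2) = -0.231294, coefficient = 2
x_3 = 4.0625, f(x_3) = -0.796151, coefficient = 4
x_4 = 4.7500, f(x_4) = -0.999293, coefficient = 1

I ≈ (0.687500/3) × -1.982599 = -0.454345
Exact value: -0.453749
Error: 0.000597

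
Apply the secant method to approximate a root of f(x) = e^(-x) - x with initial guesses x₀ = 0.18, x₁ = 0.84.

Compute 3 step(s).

f(x) = e^(-x) - x
x₀ = 0.18, x₁ = 0.84

Secant formula: x_{n+1} = x_n - f(x_n)(x_n - x_{n-1})/(f(x_n) - f(x_{n-1}))

Iteration 1:
  f(0.180000) = 0.655270
  f(0.840000) = -0.408289
  x_2 = 0.840000 - (-0.408289)×(0.840000 - 0.180000)/(-0.408289 - 0.655270)
       = 0.586633
Iteration 2:
  f(0.840000) = -0.408289
  f(0.586633) = -0.030436
  x_3 = 0.586633 - (-0.030436)×(0.586633 - 0.840000)/(-0.030436 - (-0.408289))
       = 0.566224
Iteration 3:
  f(0.586633) = -0.030436
  f(0.566224) = 0.001441
  x_4 = 0.566224 - 0.001441×(0.566224 - 0.586633)/(0.001441 - (-0.030436))
       = 0.567147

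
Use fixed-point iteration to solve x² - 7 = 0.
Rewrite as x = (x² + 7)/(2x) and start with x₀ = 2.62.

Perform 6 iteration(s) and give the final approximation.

Equation: x² - 7 = 0
Fixed-point form: x = (x² + 7)/(2x)
x₀ = 2.62

x_1 = g(2.620000) = 2.645878
x_2 = g(2.645878) = 2.645751
x_3 = g(2.645751) = 2.645751
x_4 = g(2.645751) = 2.645751
x_5 = g(2.645751) = 2.645751
x_6 = g(2.645751) = 2.645751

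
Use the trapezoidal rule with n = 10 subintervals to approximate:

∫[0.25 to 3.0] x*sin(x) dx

f(x) = x*sin(x)
a = 0.25, b = 3.0, n = 10
h = (b - a)/n = 0.275000

Trapezoidal rule: (h/2)[f(x₀) + 2f(x₁) + 2f(x₂) + ... + f(xₙ)]

x_0 = 0.2500, f(x_0) = 0.061851, coefficient = 1
x_1 = 0.5250, f(x_1) = 0.263137, coefficient = 2
x_2 = 0.8000, f(x_2) = 0.573885, coefficient = 2
x_3 = 1.0750, f(x_3) = 0.945559, coefficient = 2
x_4 = 1.3500, f(x_4) = 1.317227, coefficient = 2
x_5 = 1.6250, f(x_5) = 1.622613, coefficient = 2
x_6 = 1.9000, f(x_6) = 1.797970, coefficient = 2
x_7 = 2.1750, f(x_7) = 1.789927, coefficient = 2
x_8 = 2.4500, f(x_8) = 1.562524, coefficient = 2
x_9 = 2.7250, f(x_9) = 1.102663, coefficient = 2
x_10 = 3.0000, f(x_10) = 0.423360, coefficient = 1

I ≈ (0.275000/2) × 22.436219 = 3.084980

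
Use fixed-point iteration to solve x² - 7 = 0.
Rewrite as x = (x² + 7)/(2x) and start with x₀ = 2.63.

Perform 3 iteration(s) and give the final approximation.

Equation: x² - 7 = 0
Fixed-point form: x = (x² + 7)/(2x)
x₀ = 2.63

x_1 = g(2.630000) = 2.645798
x_2 = g(2.645798) = 2.645751
x_3 = g(2.645751) = 2.645751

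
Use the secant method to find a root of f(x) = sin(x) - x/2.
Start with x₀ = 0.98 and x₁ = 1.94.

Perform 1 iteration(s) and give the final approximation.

f(x) = sin(x) - x/2
x₀ = 0.98, x₁ = 1.94

Secant formula: x_{n+1} = x_n - f(x_n)(x_n - x_{n-1})/(f(x_n) - f(x_{n-1}))

Iteration 1:
  f(0.980000) = 0.340497
  f(1.940000) = -0.037385
  x_2 = 1.940000 - (-0.037385)×(1.940000 - 0.980000)/(-0.037385 - 0.340497)
       = 1.845024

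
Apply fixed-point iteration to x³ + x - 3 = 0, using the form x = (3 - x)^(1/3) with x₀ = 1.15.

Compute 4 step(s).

Equation: x³ + x - 3 = 0
Fixed-point form: x = (3 - x)^(1/3)
x₀ = 1.15

x_1 = g(1.150000) = 1.227601
x_2 = g(1.227601) = 1.210191
x_3 = g(1.210191) = 1.214140
x_4 = g(1.214140) = 1.213247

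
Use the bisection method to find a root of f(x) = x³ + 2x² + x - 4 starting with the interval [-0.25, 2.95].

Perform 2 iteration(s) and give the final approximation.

f(x) = x³ + 2x² + x - 4
Initial interval: [-0.25, 2.95]

Iteration 1:
  c_1 = (-0.250000 + 2.950000)/2 = 1.350000
  f(c_1) = f(1.350000) = 3.455375
  f(a) × f(c) < 0, new interval: [-0.250000, 1.350000]
Iteration 2:
  c_2 = (-0.250000 + 1.350000)/2 = 0.550000
  f(c_2) = f(0.550000) = -2.678625
  f(a) × f(c) ≥ 0, new interval: [0.550000, 1.350000]

After 2 iteration(s), the approximation is c_2 = 0.550000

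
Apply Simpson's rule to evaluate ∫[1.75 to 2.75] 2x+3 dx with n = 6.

f(x) = 2x+3
a = 1.75, b = 2.75, n = 6
h = (b - a)/n = 0.166667

Simpson's rule: (h/3)[f(x₀) + 4f(x₁) + 2f(x₂) + ... + f(xₙ)]

x_0 = 1.7500, f(x_0) = 6.500000, coefficient = 1
x_1 = 1.9167, f(x_1) = 6.833333, coefficient = 4
x_2 = 2.0833, f(x_2) = 7.166667, coefficient = 2
x_3 = 2.2500, f(x_3) = 7.500000, coefficient = 4
x_4 = 2.4167, f(x_4) = 7.833333, coefficient = 2
x_5 = 2.5833, f(x_5) = 8.166667, coefficient = 4
x_6 = 2.7500, f(x_6) = 8.500000, coefficient = 1

I ≈ (0.166667/3) × 135.000000 = 7.500000
Exact value: 7.500000
Error: 0.000000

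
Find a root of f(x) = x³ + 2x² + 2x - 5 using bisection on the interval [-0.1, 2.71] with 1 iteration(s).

f(x) = x³ + 2x² + 2x - 5
Initial interval: [-0.1, 2.71]

Iteration 1:
  c_1 = (-0.100000 + 2.710000)/2 = 1.305000
  f(c_1) = f(1.305000) = 3.238498
  f(a) × f(c) < 0, new interval: [-0.100000, 1.305000]

After 1 iteration(s), the approximation is c_1 = 1.305000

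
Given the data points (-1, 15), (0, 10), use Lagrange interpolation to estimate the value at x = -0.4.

Lagrange interpolation formula:
P(x) = Σ yᵢ × Lᵢ(x)
where Lᵢ(x) = Π_{j≠i} (x - xⱼ)/(xᵢ - xⱼ)

L_0(-0.4) = (-0.4 - 0)/(-1 - 0) = 0.400000
L_1(-0.4) = (-0.4 - (-1))/(0 - (-1)) = 0.600000

P(-0.4) = 15×L_0(-0.4) + 10×L_1(-0.4)
P(-0.4) = 12.000000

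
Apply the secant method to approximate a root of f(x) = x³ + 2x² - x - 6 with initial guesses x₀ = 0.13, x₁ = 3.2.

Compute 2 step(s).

f(x) = x³ + 2x² - x - 6
x₀ = 0.13, x₁ = 3.2

Secant formula: x_{n+1} = x_n - f(x_n)(x_n - x_{n-1})/(f(x_n) - f(x_{n-1}))

Iteration 1:
  f(0.130000) = -6.094003
  f(3.200000) = 44.048000
  x_2 = 3.200000 - 44.048000×(3.200000 - 0.130000)/(44.048000 - (-6.094003))
       = 0.503112
Iteration 2:
  f(3.200000) = 44.048000
  f(0.503112) = -5.869520
  x_3 = 0.503112 - (-5.869520)×(0.503112 - 3.200000)/(-5.869520 - 44.048000)
       = 0.820224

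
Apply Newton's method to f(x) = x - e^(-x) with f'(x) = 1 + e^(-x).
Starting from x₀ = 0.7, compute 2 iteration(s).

f(x) = x - e^(-x)
f'(x) = 1 + e^(-x)
x₀ = 0.7

Newton-Raphson formula: x_{n+1} = x_n - f(x_n)/f'(x_n)

Iteration 1:
  f(0.700000) = 0.203415
  f'(0.700000) = 1.496585
  x_1 = 0.700000 - 0.203415/1.496585 = 0.564081
Iteration 2:
  f(0.564081) = -0.004802
  f'(0.564081) = 1.568883
  x_2 = 0.564081 - (-0.004802)/1.568883 = 0.567142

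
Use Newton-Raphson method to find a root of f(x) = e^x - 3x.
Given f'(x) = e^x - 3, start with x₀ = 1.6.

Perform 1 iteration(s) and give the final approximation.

f(x) = e^x - 3x
f'(x) = e^x - 3
x₀ = 1.6

Newton-Raphson formula: x_{n+1} = x_n - f(x_n)/f'(x_n)

Iteration 1:
  f(1.600000) = 0.153032
  f'(1.600000) = 1.953032
  x_1 = 1.600000 - 0.153032/1.953032 = 1.521644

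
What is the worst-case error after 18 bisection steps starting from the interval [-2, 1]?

Bisection error bound: |error| ≤ (b-a)/2^n
|error| ≤ (1 - (-2))/2^18 = 3/2^18
|error| ≤ 0.0000114441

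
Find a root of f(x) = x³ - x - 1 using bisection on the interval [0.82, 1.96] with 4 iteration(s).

f(x) = x³ - x - 1
Initial interval: [0.82, 1.96]

Iteration 1:
  c_1 = (0.820000 + 1.960000)/2 = 1.390000
  f(c_1) = f(1.390000) = 0.295619
  f(a) × f(c) < 0, new interval: [0.820000, 1.390000]
Iteration 2:
  c_2 = (0.820000 + 1.390000)/2 = 1.105000
  f(c_2) = f(1.105000) = -0.755767
  f(a) × f(c) ≥ 0, new interval: [1.105000, 1.390000]
Iteration 3:
  c_3 = (1.105000 + 1.390000)/2 = 1.247500
  f(c_3) = f(1.247500) = -0.306070
  f(a) × f(c) ≥ 0, new interval: [1.247500, 1.390000]
Iteration 4:
  c_4 = (1.247500 + 1.390000)/2 = 1.318750
  f(c_4) = f(1.318750) = -0.025310
  f(a) × f(c) ≥ 0, new interval: [1.318750, 1.390000]

After 4 iteration(s), the approximation is c_4 = 1.318750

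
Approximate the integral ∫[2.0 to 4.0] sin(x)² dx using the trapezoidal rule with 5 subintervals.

f(x) = sin(x)²
a = 2.0, b = 4.0, n = 5
h = (b - a)/n = 0.400000

Trapezoidal rule: (h/2)[f(x₀) + 2f(x₁) + 2f(x₂) + ... + f(xₙ)]

x_0 = 2.0000, f(x_0) = 0.826822, coefficient = 1
x_1 = 2.4000, f(x_1) = 0.456251, coefficient = 2
x_2 = 2.8000, f(x_2) = 0.112217, coefficient = 2
x_3 = 3.2000, f(x_3) = 0.003408, coefficient = 2
x_4 = 3.6000, f(x_4) = 0.195824, coefficient = 2
x_5 = 4.0000, f(x_5) = 0.572750, coefficient = 1

I ≈ (0.400000/2) × 2.934971 = 0.586994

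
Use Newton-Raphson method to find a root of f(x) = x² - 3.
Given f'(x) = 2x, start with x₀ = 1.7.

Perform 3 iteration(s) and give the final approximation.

f(x) = x² - 3
f'(x) = 2x
x₀ = 1.7

Newton-Raphson formula: x_{n+1} = x_n - f(x_n)/f'(x_n)

Iteration 1:
  f(1.700000) = -0.110000
  f'(1.700000) = 3.400000
  x_1 = 1.700000 - (-0.110000)/3.400000 = 1.732353
Iteration 2:
  f(1.732353) = 0.001047
  f'(1.732353) = 3.464706
  x_2 = 1.732353 - 0.001047/3.464706 = 1.732051
Iteration 3:
  f(1.732051) = 0.000000
  f'(1.732051) = 3.464102
  x_3 = 1.732051 - 0.000000/3.464102 = 1.732051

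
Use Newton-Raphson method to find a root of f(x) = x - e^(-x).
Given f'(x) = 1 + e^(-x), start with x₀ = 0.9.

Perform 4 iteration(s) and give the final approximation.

f(x) = x - e^(-x)
f'(x) = 1 + e^(-x)
x₀ = 0.9

Newton-Raphson formula: x_{n+1} = x_n - f(x_n)/f'(x_n)

Iteration 1:
  f(0.900000) = 0.493430
  f'(0.900000) = 1.406570
  x_1 = 0.900000 - 0.493430/1.406570 = 0.549196
Iteration 2:
  f(0.549196) = -0.028218
  f'(0.549196) = 1.577414
  x_2 = 0.549196 - (-0.028218)/1.577414 = 0.567085
Iteration 3:
  f(0.567085) = -0.000092
  f'(0.567085) = 1.567177
  x_3 = 0.567085 - (-0.000092)/1.567177 = 0.567143
Iteration 4:
  f(0.567143) = 0.000000
  f'(0.567143) = 1.567143
  x_4 = 0.567143 - 0.000000/1.567143 = 0.567143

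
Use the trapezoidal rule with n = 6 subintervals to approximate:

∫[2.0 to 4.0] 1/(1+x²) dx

f(x) = 1/(1+x²)
a = 2.0, b = 4.0, n = 6
h = (b - a)/n = 0.333333

Trapezoidal rule: (h/2)[f(x₀) + 2f(x₁) + 2f(x₂) + ... + f(xₙ)]

x_0 = 2.0000, f(x_0) = 0.200000, coefficient = 1
x_1 = 2.3333, f(x_1) = 0.155172, coefficient = 2
x_2 = 2.6667, f(x_2) = 0.123288, coefficient = 2
x_3 = 3.0000, f(x_3) = 0.100000, coefficient = 2
x_4 = 3.3333, f(x_4) = 0.082569, coefficient = 2
x_5 = 3.6667, f(x_5) = 0.069231, coefficient = 2
x_6 = 4.0000, f(x_6) = 0.058824, coefficient = 1

I ≈ (0.333333/2) × 1.319343 = 0.219890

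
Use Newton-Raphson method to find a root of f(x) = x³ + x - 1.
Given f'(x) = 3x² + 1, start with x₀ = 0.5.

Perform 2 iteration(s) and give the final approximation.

f(x) = x³ + x - 1
f'(x) = 3x² + 1
x₀ = 0.5

Newton-Raphson formula: x_{n+1} = x_n - f(x_n)/f'(x_n)

Iteration 1:
  f(0.500000) = -0.375000
  f'(0.500000) = 1.750000
  x_1 = 0.500000 - (-0.375000)/1.750000 = 0.714286
Iteration 2:
  f(0.714286) = 0.078717
  f'(0.714286) = 2.530612
  x_2 = 0.714286 - 0.078717/2.530612 = 0.683180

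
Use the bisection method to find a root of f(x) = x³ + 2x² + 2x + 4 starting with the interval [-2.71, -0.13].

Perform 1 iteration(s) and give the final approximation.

f(x) = x³ + 2x² + 2x + 4
Initial interval: [-2.71, -0.13]

Iteration 1:
  c_1 = (-2.710000 + (-0.130000))/2 = -1.420000
  f(c_1) = f(-1.420000) = 2.329512
  f(a) × f(c) < 0, new interval: [-2.710000, -1.420000]

After 1 iteration(s), the approximation is c_1 = -1.420000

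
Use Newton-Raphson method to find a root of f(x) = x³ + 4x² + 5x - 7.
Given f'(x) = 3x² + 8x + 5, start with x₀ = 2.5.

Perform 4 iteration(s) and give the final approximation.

f(x) = x³ + 4x² + 5x - 7
f'(x) = 3x² + 8x + 5
x₀ = 2.5

Newton-Raphson formula: x_{n+1} = x_n - f(x_n)/f'(x_n)

Iteration 1:
  f(2.500000) = 46.125000
  f'(2.500000) = 43.750000
  x_1 = 2.500000 - 46.125000/43.750000 = 1.445714
Iteration 2:
  f(1.445714) = 11.610603
  f'(1.445714) = 22.835984
  x_2 = 1.445714 - 11.610603/22.835984 = 0.937280
Iteration 3:
  f(0.937280) = 2.023766
  f'(0.937280) = 15.133718
  x_3 = 0.937280 - 2.023766/15.133718 = 0.803554
Iteration 4:
  f(0.803554) = 0.119422
  f'(0.803554) = 13.365531
  x_4 = 0.803554 - 0.119422/13.365531 = 0.794619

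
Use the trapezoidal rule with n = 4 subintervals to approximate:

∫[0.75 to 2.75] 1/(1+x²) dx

f(x) = 1/(1+x²)
a = 0.75, b = 2.75, n = 4
h = (b - a)/n = 0.500000

Trapezoidal rule: (h/2)[f(x₀) + 2f(x₁) + 2f(x₂) + ... + f(xₙ)]

x_0 = 0.7500, f(x_0) = 0.640000, coefficient = 1
x_1 = 1.2500, f(x_1) = 0.390244, coefficient = 2
x_2 = 1.7500, f(x_2) = 0.246154, coefficient = 2
x_3 = 2.2500, f(x_3) = 0.164948, coefficient = 2
x_4 = 2.7500, f(x_4) = 0.116788, coefficient = 1

I ≈ (0.500000/2) × 2.359481 = 0.589870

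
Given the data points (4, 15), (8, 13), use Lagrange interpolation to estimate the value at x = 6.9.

Lagrange interpolation formula:
P(x) = Σ yᵢ × Lᵢ(x)
where Lᵢ(x) = Π_{j≠i} (x - xⱼ)/(xᵢ - xⱼ)

L_0(6.9) = (6.9 - 8)/(4 - 8) = 0.275000
L_1(6.9) = (6.9 - 4)/(8 - 4) = 0.725000

P(6.9) = 15×L_0(6.9) + 13×L_1(6.9)
P(6.9) = 13.550000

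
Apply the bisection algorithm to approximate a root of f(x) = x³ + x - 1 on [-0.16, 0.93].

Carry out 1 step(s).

f(x) = x³ + x - 1
Initial interval: [-0.16, 0.93]

Iteration 1:
  c_1 = (-0.160000 + 0.930000)/2 = 0.385000
  f(c_1) = f(0.385000) = -0.557933
  f(a) × f(c) ≥ 0, new interval: [0.385000, 0.930000]

After 1 iteration(s), the approximation is c_1 = 0.385000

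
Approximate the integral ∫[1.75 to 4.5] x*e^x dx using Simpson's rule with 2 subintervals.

f(x) = x*e^x
a = 1.75, b = 4.5, n = 2
h = (b - a)/n = 1.375000

Simpson's rule: (h/3)[f(x₀) + 4f(x₁) + 2f(x₂) + ... + f(xₙ)]

x_0 = 1.7500, f(x_0) = 10.070555, coefficient = 1
x_1 = 3.1250, f(x_1) = 71.124672, coefficient = 4
x_2 = 4.5000, f(x_2) = 405.077091, coefficient = 1

I ≈ (1.375000/3) × 699.646334 = 320.671237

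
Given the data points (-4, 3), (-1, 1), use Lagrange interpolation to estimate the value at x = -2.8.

Lagrange interpolation formula:
P(x) = Σ yᵢ × Lᵢ(x)
where Lᵢ(x) = Π_{j≠i} (x - xⱼ)/(xᵢ - xⱼ)

L_0(-2.8) = (-2.8 - (-1))/(-4 - (-1)) = 0.600000
L_1(-2.8) = (-2.8 - (-4))/(-1 - (-4)) = 0.400000

P(-2.8) = 3×L_0(-2.8) + 1×L_1(-2.8)
P(-2.8) = 2.200000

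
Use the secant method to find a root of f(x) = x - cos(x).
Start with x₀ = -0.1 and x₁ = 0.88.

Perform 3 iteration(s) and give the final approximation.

f(x) = x - cos(x)
x₀ = -0.1, x₁ = 0.88

Secant formula: x_{n+1} = x_n - f(x_n)(x_n - x_{n-1})/(f(x_n) - f(x_{n-1}))

Iteration 1:
  f(-0.100000) = -1.095004
  f(0.880000) = 0.242849
  x_2 = 0.880000 - 0.242849×(0.880000 - (-0.100000))/(0.242849 - (-1.095004))
       = 0.702109
Iteration 2:
  f(0.880000) = 0.242849
  f(0.702109) = -0.061373
  x_3 = 0.702109 - (-0.061373)×(0.702109 - 0.880000)/(-0.061373 - 0.242849)
       = 0.737996
Iteration 3:
  f(0.702109) = -0.061373
  f(0.737996) = -0.001822
  x_4 = 0.737996 - (-0.001822)×(0.737996 - 0.702109)/(-0.001822 - (-0.061373))
       = 0.739094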